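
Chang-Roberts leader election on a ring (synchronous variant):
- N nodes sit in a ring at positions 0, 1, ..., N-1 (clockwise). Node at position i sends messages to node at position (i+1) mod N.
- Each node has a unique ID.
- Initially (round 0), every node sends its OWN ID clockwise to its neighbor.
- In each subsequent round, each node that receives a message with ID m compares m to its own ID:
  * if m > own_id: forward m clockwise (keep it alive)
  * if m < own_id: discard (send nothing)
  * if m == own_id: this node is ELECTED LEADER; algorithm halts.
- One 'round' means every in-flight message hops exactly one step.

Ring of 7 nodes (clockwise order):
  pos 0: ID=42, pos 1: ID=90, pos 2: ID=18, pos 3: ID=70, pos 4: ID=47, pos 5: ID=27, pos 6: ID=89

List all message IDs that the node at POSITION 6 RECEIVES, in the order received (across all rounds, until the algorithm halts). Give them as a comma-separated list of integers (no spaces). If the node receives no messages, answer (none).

Answer: 27,47,70,90

Derivation:
Round 1: pos1(id90) recv 42: drop; pos2(id18) recv 90: fwd; pos3(id70) recv 18: drop; pos4(id47) recv 70: fwd; pos5(id27) recv 47: fwd; pos6(id89) recv 27: drop; pos0(id42) recv 89: fwd
Round 2: pos3(id70) recv 90: fwd; pos5(id27) recv 70: fwd; pos6(id89) recv 47: drop; pos1(id90) recv 89: drop
Round 3: pos4(id47) recv 90: fwd; pos6(id89) recv 70: drop
Round 4: pos5(id27) recv 90: fwd
Round 5: pos6(id89) recv 90: fwd
Round 6: pos0(id42) recv 90: fwd
Round 7: pos1(id90) recv 90: ELECTED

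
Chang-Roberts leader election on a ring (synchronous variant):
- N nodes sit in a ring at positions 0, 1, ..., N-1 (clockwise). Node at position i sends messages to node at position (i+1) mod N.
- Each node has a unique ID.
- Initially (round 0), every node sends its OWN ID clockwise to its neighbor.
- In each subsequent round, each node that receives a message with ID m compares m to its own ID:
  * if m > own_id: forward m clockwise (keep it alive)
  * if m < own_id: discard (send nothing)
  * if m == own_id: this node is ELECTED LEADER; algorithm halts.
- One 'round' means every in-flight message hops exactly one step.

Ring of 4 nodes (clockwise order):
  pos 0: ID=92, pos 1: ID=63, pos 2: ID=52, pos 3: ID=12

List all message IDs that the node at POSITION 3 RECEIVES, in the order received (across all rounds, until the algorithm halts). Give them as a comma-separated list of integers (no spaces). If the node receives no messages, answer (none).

Answer: 52,63,92

Derivation:
Round 1: pos1(id63) recv 92: fwd; pos2(id52) recv 63: fwd; pos3(id12) recv 52: fwd; pos0(id92) recv 12: drop
Round 2: pos2(id52) recv 92: fwd; pos3(id12) recv 63: fwd; pos0(id92) recv 52: drop
Round 3: pos3(id12) recv 92: fwd; pos0(id92) recv 63: drop
Round 4: pos0(id92) recv 92: ELECTED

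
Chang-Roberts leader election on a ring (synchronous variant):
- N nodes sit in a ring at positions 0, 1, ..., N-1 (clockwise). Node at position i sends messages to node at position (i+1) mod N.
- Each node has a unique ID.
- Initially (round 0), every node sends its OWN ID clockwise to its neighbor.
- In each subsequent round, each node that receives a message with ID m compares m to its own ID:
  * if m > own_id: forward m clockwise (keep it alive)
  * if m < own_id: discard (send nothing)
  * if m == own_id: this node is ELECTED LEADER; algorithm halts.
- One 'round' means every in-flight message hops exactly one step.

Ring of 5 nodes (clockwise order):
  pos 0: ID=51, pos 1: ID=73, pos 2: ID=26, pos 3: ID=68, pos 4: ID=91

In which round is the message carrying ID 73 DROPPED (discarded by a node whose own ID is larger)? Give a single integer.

Round 1: pos1(id73) recv 51: drop; pos2(id26) recv 73: fwd; pos3(id68) recv 26: drop; pos4(id91) recv 68: drop; pos0(id51) recv 91: fwd
Round 2: pos3(id68) recv 73: fwd; pos1(id73) recv 91: fwd
Round 3: pos4(id91) recv 73: drop; pos2(id26) recv 91: fwd
Round 4: pos3(id68) recv 91: fwd
Round 5: pos4(id91) recv 91: ELECTED
Message ID 73 originates at pos 1; dropped at pos 4 in round 3

Answer: 3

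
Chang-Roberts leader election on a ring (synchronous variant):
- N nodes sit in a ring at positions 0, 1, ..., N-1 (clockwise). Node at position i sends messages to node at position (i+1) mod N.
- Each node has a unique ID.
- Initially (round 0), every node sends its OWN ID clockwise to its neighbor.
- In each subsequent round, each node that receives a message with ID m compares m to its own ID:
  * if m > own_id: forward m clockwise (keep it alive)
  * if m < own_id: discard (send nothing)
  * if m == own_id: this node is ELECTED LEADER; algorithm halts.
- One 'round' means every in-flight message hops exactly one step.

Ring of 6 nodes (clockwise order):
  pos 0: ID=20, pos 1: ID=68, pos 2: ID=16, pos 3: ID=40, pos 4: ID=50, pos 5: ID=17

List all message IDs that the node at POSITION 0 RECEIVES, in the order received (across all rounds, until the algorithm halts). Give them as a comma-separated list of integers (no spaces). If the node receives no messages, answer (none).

Round 1: pos1(id68) recv 20: drop; pos2(id16) recv 68: fwd; pos3(id40) recv 16: drop; pos4(id50) recv 40: drop; pos5(id17) recv 50: fwd; pos0(id20) recv 17: drop
Round 2: pos3(id40) recv 68: fwd; pos0(id20) recv 50: fwd
Round 3: pos4(id50) recv 68: fwd; pos1(id68) recv 50: drop
Round 4: pos5(id17) recv 68: fwd
Round 5: pos0(id20) recv 68: fwd
Round 6: pos1(id68) recv 68: ELECTED

Answer: 17,50,68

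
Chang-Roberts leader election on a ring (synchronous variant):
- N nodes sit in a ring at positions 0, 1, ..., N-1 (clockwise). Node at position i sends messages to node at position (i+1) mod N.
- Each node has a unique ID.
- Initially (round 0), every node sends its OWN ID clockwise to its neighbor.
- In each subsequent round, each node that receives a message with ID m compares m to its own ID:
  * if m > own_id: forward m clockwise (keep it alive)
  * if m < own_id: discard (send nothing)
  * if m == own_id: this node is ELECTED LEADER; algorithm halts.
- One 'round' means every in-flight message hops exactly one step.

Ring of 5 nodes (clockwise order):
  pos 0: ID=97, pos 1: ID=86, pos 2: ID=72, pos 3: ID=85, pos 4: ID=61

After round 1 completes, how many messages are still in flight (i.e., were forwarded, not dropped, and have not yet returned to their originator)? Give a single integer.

Round 1: pos1(id86) recv 97: fwd; pos2(id72) recv 86: fwd; pos3(id85) recv 72: drop; pos4(id61) recv 85: fwd; pos0(id97) recv 61: drop
After round 1: 3 messages still in flight

Answer: 3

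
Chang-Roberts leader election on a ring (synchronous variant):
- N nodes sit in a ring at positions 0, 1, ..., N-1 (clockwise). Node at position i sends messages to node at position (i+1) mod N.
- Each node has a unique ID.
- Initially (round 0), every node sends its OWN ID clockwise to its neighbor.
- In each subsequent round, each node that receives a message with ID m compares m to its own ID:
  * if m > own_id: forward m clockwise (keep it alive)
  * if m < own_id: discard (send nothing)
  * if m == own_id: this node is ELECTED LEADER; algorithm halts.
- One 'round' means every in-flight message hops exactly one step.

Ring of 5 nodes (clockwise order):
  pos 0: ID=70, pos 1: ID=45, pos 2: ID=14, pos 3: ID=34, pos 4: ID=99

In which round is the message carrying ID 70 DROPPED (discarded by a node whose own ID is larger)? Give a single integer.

Answer: 4

Derivation:
Round 1: pos1(id45) recv 70: fwd; pos2(id14) recv 45: fwd; pos3(id34) recv 14: drop; pos4(id99) recv 34: drop; pos0(id70) recv 99: fwd
Round 2: pos2(id14) recv 70: fwd; pos3(id34) recv 45: fwd; pos1(id45) recv 99: fwd
Round 3: pos3(id34) recv 70: fwd; pos4(id99) recv 45: drop; pos2(id14) recv 99: fwd
Round 4: pos4(id99) recv 70: drop; pos3(id34) recv 99: fwd
Round 5: pos4(id99) recv 99: ELECTED
Message ID 70 originates at pos 0; dropped at pos 4 in round 4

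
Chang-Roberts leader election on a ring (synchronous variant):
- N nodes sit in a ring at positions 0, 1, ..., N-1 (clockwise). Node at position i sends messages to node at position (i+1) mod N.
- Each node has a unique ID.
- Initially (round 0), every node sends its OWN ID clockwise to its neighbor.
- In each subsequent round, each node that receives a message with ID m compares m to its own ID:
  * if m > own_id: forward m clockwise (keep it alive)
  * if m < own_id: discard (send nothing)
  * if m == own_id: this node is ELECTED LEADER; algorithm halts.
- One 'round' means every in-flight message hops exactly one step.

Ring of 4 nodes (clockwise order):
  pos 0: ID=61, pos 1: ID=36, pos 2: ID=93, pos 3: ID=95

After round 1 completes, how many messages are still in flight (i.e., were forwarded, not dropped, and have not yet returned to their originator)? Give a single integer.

Answer: 2

Derivation:
Round 1: pos1(id36) recv 61: fwd; pos2(id93) recv 36: drop; pos3(id95) recv 93: drop; pos0(id61) recv 95: fwd
After round 1: 2 messages still in flight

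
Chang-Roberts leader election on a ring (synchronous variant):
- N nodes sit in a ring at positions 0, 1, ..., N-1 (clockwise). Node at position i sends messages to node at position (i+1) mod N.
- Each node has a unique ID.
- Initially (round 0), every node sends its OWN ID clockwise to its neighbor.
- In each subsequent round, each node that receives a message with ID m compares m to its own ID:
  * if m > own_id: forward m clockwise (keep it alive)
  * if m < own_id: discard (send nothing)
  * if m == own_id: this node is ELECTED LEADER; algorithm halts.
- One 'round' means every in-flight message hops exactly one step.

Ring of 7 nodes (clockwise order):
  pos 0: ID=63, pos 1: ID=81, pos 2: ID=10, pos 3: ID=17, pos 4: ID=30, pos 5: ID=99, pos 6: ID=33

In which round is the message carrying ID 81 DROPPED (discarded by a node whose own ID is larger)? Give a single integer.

Answer: 4

Derivation:
Round 1: pos1(id81) recv 63: drop; pos2(id10) recv 81: fwd; pos3(id17) recv 10: drop; pos4(id30) recv 17: drop; pos5(id99) recv 30: drop; pos6(id33) recv 99: fwd; pos0(id63) recv 33: drop
Round 2: pos3(id17) recv 81: fwd; pos0(id63) recv 99: fwd
Round 3: pos4(id30) recv 81: fwd; pos1(id81) recv 99: fwd
Round 4: pos5(id99) recv 81: drop; pos2(id10) recv 99: fwd
Round 5: pos3(id17) recv 99: fwd
Round 6: pos4(id30) recv 99: fwd
Round 7: pos5(id99) recv 99: ELECTED
Message ID 81 originates at pos 1; dropped at pos 5 in round 4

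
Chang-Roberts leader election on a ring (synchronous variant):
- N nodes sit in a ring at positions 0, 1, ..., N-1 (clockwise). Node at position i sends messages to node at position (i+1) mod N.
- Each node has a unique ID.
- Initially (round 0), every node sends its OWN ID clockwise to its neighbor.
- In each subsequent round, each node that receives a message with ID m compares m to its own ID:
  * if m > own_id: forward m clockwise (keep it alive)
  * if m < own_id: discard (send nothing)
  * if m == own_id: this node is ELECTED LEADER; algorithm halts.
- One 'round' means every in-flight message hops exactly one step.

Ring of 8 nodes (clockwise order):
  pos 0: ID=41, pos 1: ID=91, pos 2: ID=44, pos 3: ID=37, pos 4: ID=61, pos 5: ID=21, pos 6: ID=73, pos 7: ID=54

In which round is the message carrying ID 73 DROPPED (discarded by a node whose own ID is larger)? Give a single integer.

Answer: 3

Derivation:
Round 1: pos1(id91) recv 41: drop; pos2(id44) recv 91: fwd; pos3(id37) recv 44: fwd; pos4(id61) recv 37: drop; pos5(id21) recv 61: fwd; pos6(id73) recv 21: drop; pos7(id54) recv 73: fwd; pos0(id41) recv 54: fwd
Round 2: pos3(id37) recv 91: fwd; pos4(id61) recv 44: drop; pos6(id73) recv 61: drop; pos0(id41) recv 73: fwd; pos1(id91) recv 54: drop
Round 3: pos4(id61) recv 91: fwd; pos1(id91) recv 73: drop
Round 4: pos5(id21) recv 91: fwd
Round 5: pos6(id73) recv 91: fwd
Round 6: pos7(id54) recv 91: fwd
Round 7: pos0(id41) recv 91: fwd
Round 8: pos1(id91) recv 91: ELECTED
Message ID 73 originates at pos 6; dropped at pos 1 in round 3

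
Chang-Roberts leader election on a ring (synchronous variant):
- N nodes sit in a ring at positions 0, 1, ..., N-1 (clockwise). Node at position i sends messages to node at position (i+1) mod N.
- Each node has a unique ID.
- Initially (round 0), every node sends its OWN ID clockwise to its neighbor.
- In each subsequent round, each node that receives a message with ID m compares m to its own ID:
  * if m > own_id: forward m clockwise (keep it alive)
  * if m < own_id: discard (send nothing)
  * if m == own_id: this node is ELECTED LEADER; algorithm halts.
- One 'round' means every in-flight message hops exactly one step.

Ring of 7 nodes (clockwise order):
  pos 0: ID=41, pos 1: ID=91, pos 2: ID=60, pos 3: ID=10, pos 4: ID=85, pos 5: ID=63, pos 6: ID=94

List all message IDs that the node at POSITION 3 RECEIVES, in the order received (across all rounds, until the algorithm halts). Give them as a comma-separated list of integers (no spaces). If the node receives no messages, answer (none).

Answer: 60,91,94

Derivation:
Round 1: pos1(id91) recv 41: drop; pos2(id60) recv 91: fwd; pos3(id10) recv 60: fwd; pos4(id85) recv 10: drop; pos5(id63) recv 85: fwd; pos6(id94) recv 63: drop; pos0(id41) recv 94: fwd
Round 2: pos3(id10) recv 91: fwd; pos4(id85) recv 60: drop; pos6(id94) recv 85: drop; pos1(id91) recv 94: fwd
Round 3: pos4(id85) recv 91: fwd; pos2(id60) recv 94: fwd
Round 4: pos5(id63) recv 91: fwd; pos3(id10) recv 94: fwd
Round 5: pos6(id94) recv 91: drop; pos4(id85) recv 94: fwd
Round 6: pos5(id63) recv 94: fwd
Round 7: pos6(id94) recv 94: ELECTED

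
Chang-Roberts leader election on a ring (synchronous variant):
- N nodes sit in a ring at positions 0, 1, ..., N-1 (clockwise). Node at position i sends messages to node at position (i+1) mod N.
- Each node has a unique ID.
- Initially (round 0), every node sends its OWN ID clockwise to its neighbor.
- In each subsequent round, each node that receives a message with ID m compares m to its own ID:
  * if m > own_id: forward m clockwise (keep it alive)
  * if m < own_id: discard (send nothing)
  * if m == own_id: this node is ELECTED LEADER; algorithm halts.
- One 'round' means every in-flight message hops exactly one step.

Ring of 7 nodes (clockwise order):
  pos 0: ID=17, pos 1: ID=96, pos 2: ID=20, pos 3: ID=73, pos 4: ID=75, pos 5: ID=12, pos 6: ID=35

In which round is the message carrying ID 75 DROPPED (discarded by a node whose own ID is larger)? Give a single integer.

Answer: 4

Derivation:
Round 1: pos1(id96) recv 17: drop; pos2(id20) recv 96: fwd; pos3(id73) recv 20: drop; pos4(id75) recv 73: drop; pos5(id12) recv 75: fwd; pos6(id35) recv 12: drop; pos0(id17) recv 35: fwd
Round 2: pos3(id73) recv 96: fwd; pos6(id35) recv 75: fwd; pos1(id96) recv 35: drop
Round 3: pos4(id75) recv 96: fwd; pos0(id17) recv 75: fwd
Round 4: pos5(id12) recv 96: fwd; pos1(id96) recv 75: drop
Round 5: pos6(id35) recv 96: fwd
Round 6: pos0(id17) recv 96: fwd
Round 7: pos1(id96) recv 96: ELECTED
Message ID 75 originates at pos 4; dropped at pos 1 in round 4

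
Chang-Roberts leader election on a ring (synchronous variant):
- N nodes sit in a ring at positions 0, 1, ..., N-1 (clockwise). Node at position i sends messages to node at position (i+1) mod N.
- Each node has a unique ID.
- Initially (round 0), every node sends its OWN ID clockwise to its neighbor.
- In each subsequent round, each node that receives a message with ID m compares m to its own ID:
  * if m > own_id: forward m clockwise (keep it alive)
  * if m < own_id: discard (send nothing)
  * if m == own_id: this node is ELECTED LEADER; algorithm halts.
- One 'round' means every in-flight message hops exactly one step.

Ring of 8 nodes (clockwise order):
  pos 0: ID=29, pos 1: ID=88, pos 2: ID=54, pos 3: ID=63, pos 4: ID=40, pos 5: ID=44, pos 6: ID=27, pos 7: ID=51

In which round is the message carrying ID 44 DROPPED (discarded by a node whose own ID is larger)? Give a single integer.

Round 1: pos1(id88) recv 29: drop; pos2(id54) recv 88: fwd; pos3(id63) recv 54: drop; pos4(id40) recv 63: fwd; pos5(id44) recv 40: drop; pos6(id27) recv 44: fwd; pos7(id51) recv 27: drop; pos0(id29) recv 51: fwd
Round 2: pos3(id63) recv 88: fwd; pos5(id44) recv 63: fwd; pos7(id51) recv 44: drop; pos1(id88) recv 51: drop
Round 3: pos4(id40) recv 88: fwd; pos6(id27) recv 63: fwd
Round 4: pos5(id44) recv 88: fwd; pos7(id51) recv 63: fwd
Round 5: pos6(id27) recv 88: fwd; pos0(id29) recv 63: fwd
Round 6: pos7(id51) recv 88: fwd; pos1(id88) recv 63: drop
Round 7: pos0(id29) recv 88: fwd
Round 8: pos1(id88) recv 88: ELECTED
Message ID 44 originates at pos 5; dropped at pos 7 in round 2

Answer: 2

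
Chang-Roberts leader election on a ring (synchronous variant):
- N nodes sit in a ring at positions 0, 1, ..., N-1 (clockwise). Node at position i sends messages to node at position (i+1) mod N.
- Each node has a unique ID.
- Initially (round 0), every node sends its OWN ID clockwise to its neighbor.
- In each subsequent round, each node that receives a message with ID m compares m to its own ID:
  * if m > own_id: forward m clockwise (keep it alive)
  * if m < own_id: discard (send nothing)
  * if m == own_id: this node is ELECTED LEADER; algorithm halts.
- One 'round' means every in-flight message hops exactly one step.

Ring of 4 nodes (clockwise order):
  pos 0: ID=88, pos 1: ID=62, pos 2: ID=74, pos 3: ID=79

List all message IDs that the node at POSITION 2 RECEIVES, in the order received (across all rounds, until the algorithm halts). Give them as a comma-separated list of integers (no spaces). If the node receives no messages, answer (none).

Answer: 62,88

Derivation:
Round 1: pos1(id62) recv 88: fwd; pos2(id74) recv 62: drop; pos3(id79) recv 74: drop; pos0(id88) recv 79: drop
Round 2: pos2(id74) recv 88: fwd
Round 3: pos3(id79) recv 88: fwd
Round 4: pos0(id88) recv 88: ELECTED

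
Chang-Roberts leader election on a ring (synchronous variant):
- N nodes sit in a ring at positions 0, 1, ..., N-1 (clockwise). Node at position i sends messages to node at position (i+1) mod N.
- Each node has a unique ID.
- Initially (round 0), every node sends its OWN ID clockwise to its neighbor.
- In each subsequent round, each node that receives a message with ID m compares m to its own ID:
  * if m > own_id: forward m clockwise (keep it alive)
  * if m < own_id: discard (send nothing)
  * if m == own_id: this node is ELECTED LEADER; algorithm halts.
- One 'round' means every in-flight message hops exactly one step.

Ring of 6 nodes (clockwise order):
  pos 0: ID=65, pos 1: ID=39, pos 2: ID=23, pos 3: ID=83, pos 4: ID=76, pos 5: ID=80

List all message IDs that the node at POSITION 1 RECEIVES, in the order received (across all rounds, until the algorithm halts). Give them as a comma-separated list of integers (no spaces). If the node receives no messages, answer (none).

Answer: 65,80,83

Derivation:
Round 1: pos1(id39) recv 65: fwd; pos2(id23) recv 39: fwd; pos3(id83) recv 23: drop; pos4(id76) recv 83: fwd; pos5(id80) recv 76: drop; pos0(id65) recv 80: fwd
Round 2: pos2(id23) recv 65: fwd; pos3(id83) recv 39: drop; pos5(id80) recv 83: fwd; pos1(id39) recv 80: fwd
Round 3: pos3(id83) recv 65: drop; pos0(id65) recv 83: fwd; pos2(id23) recv 80: fwd
Round 4: pos1(id39) recv 83: fwd; pos3(id83) recv 80: drop
Round 5: pos2(id23) recv 83: fwd
Round 6: pos3(id83) recv 83: ELECTED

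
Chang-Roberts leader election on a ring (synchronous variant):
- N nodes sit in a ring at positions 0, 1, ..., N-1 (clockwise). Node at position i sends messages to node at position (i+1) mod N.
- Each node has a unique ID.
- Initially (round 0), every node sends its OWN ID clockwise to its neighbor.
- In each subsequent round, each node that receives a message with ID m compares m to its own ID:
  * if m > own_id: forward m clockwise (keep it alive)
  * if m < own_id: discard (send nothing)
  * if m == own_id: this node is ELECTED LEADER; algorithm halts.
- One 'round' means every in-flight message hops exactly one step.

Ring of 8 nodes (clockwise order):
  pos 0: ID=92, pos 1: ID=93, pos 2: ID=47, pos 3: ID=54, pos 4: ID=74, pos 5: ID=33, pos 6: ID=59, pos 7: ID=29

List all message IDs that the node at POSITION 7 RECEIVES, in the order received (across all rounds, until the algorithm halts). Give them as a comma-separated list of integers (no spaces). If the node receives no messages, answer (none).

Answer: 59,74,93

Derivation:
Round 1: pos1(id93) recv 92: drop; pos2(id47) recv 93: fwd; pos3(id54) recv 47: drop; pos4(id74) recv 54: drop; pos5(id33) recv 74: fwd; pos6(id59) recv 33: drop; pos7(id29) recv 59: fwd; pos0(id92) recv 29: drop
Round 2: pos3(id54) recv 93: fwd; pos6(id59) recv 74: fwd; pos0(id92) recv 59: drop
Round 3: pos4(id74) recv 93: fwd; pos7(id29) recv 74: fwd
Round 4: pos5(id33) recv 93: fwd; pos0(id92) recv 74: drop
Round 5: pos6(id59) recv 93: fwd
Round 6: pos7(id29) recv 93: fwd
Round 7: pos0(id92) recv 93: fwd
Round 8: pos1(id93) recv 93: ELECTED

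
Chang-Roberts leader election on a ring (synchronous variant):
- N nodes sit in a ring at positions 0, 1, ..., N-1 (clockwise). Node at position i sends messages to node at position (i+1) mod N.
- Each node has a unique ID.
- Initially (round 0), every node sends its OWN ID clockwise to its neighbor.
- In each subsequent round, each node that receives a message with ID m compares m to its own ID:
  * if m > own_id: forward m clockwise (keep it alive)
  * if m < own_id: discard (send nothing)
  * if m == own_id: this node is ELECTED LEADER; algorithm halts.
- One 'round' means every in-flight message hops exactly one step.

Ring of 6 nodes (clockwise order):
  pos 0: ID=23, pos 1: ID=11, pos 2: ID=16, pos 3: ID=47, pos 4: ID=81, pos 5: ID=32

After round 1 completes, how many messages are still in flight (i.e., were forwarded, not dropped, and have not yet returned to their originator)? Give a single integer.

Answer: 3

Derivation:
Round 1: pos1(id11) recv 23: fwd; pos2(id16) recv 11: drop; pos3(id47) recv 16: drop; pos4(id81) recv 47: drop; pos5(id32) recv 81: fwd; pos0(id23) recv 32: fwd
After round 1: 3 messages still in flight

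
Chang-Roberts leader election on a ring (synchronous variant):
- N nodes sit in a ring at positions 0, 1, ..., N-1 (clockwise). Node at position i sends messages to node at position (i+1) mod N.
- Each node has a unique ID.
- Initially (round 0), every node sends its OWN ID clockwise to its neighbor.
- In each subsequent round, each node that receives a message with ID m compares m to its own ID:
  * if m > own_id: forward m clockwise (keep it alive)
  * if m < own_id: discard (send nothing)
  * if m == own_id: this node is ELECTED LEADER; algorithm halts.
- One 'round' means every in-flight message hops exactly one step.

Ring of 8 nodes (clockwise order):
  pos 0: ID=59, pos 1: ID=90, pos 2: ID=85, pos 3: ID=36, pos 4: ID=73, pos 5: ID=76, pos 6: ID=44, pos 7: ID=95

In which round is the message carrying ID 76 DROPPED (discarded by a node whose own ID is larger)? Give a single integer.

Answer: 2

Derivation:
Round 1: pos1(id90) recv 59: drop; pos2(id85) recv 90: fwd; pos3(id36) recv 85: fwd; pos4(id73) recv 36: drop; pos5(id76) recv 73: drop; pos6(id44) recv 76: fwd; pos7(id95) recv 44: drop; pos0(id59) recv 95: fwd
Round 2: pos3(id36) recv 90: fwd; pos4(id73) recv 85: fwd; pos7(id95) recv 76: drop; pos1(id90) recv 95: fwd
Round 3: pos4(id73) recv 90: fwd; pos5(id76) recv 85: fwd; pos2(id85) recv 95: fwd
Round 4: pos5(id76) recv 90: fwd; pos6(id44) recv 85: fwd; pos3(id36) recv 95: fwd
Round 5: pos6(id44) recv 90: fwd; pos7(id95) recv 85: drop; pos4(id73) recv 95: fwd
Round 6: pos7(id95) recv 90: drop; pos5(id76) recv 95: fwd
Round 7: pos6(id44) recv 95: fwd
Round 8: pos7(id95) recv 95: ELECTED
Message ID 76 originates at pos 5; dropped at pos 7 in round 2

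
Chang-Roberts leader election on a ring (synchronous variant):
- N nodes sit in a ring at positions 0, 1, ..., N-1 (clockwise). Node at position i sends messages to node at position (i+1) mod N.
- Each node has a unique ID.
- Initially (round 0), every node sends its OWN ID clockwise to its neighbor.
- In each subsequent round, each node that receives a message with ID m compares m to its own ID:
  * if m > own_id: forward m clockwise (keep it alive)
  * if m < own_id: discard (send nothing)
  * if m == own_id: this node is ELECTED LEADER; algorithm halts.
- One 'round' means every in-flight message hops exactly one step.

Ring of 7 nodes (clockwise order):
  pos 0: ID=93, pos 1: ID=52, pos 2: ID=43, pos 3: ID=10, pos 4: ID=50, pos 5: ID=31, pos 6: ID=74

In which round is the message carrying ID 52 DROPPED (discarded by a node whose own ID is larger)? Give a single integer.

Round 1: pos1(id52) recv 93: fwd; pos2(id43) recv 52: fwd; pos3(id10) recv 43: fwd; pos4(id50) recv 10: drop; pos5(id31) recv 50: fwd; pos6(id74) recv 31: drop; pos0(id93) recv 74: drop
Round 2: pos2(id43) recv 93: fwd; pos3(id10) recv 52: fwd; pos4(id50) recv 43: drop; pos6(id74) recv 50: drop
Round 3: pos3(id10) recv 93: fwd; pos4(id50) recv 52: fwd
Round 4: pos4(id50) recv 93: fwd; pos5(id31) recv 52: fwd
Round 5: pos5(id31) recv 93: fwd; pos6(id74) recv 52: drop
Round 6: pos6(id74) recv 93: fwd
Round 7: pos0(id93) recv 93: ELECTED
Message ID 52 originates at pos 1; dropped at pos 6 in round 5

Answer: 5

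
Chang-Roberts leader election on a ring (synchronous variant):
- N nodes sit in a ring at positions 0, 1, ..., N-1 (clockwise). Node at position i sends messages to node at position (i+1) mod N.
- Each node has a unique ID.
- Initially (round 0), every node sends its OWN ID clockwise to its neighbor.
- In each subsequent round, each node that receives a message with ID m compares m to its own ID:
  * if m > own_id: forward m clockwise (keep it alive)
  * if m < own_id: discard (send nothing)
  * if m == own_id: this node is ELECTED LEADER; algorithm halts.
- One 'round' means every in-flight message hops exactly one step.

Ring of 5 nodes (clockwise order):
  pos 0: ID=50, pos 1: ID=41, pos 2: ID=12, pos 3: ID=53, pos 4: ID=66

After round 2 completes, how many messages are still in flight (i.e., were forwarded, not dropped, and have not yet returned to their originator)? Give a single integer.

Round 1: pos1(id41) recv 50: fwd; pos2(id12) recv 41: fwd; pos3(id53) recv 12: drop; pos4(id66) recv 53: drop; pos0(id50) recv 66: fwd
Round 2: pos2(id12) recv 50: fwd; pos3(id53) recv 41: drop; pos1(id41) recv 66: fwd
After round 2: 2 messages still in flight

Answer: 2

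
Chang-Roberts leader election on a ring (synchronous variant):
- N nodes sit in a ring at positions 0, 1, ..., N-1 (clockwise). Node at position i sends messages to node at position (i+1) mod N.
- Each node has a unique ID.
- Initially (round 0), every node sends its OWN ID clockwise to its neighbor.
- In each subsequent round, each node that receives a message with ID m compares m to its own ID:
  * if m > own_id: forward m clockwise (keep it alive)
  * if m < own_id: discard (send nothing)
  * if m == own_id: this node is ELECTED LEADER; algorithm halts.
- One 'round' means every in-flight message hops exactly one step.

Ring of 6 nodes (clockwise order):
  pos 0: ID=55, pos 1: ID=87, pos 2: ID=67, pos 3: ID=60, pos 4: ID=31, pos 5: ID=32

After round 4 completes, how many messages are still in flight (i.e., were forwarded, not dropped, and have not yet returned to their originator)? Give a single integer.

Round 1: pos1(id87) recv 55: drop; pos2(id67) recv 87: fwd; pos3(id60) recv 67: fwd; pos4(id31) recv 60: fwd; pos5(id32) recv 31: drop; pos0(id55) recv 32: drop
Round 2: pos3(id60) recv 87: fwd; pos4(id31) recv 67: fwd; pos5(id32) recv 60: fwd
Round 3: pos4(id31) recv 87: fwd; pos5(id32) recv 67: fwd; pos0(id55) recv 60: fwd
Round 4: pos5(id32) recv 87: fwd; pos0(id55) recv 67: fwd; pos1(id87) recv 60: drop
After round 4: 2 messages still in flight

Answer: 2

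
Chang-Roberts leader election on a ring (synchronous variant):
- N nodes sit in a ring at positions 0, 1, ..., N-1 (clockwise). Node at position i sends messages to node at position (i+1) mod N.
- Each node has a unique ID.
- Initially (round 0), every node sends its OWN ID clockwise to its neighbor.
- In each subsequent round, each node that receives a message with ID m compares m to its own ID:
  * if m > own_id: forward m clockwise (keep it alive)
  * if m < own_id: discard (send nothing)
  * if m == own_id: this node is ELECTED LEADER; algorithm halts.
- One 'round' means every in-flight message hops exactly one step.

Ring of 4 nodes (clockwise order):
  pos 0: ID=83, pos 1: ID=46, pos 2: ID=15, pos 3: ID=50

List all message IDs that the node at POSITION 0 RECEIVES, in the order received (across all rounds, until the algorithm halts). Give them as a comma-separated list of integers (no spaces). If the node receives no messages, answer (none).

Answer: 50,83

Derivation:
Round 1: pos1(id46) recv 83: fwd; pos2(id15) recv 46: fwd; pos3(id50) recv 15: drop; pos0(id83) recv 50: drop
Round 2: pos2(id15) recv 83: fwd; pos3(id50) recv 46: drop
Round 3: pos3(id50) recv 83: fwd
Round 4: pos0(id83) recv 83: ELECTED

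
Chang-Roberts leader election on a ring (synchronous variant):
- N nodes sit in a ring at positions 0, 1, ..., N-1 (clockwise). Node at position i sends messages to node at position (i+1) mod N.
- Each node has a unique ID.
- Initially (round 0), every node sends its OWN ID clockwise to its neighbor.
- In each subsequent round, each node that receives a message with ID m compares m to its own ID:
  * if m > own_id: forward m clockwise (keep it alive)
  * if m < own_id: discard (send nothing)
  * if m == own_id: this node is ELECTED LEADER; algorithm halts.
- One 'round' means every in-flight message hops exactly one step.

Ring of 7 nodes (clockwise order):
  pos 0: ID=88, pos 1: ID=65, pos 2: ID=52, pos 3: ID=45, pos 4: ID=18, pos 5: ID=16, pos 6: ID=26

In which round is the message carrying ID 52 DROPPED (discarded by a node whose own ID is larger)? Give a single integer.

Answer: 5

Derivation:
Round 1: pos1(id65) recv 88: fwd; pos2(id52) recv 65: fwd; pos3(id45) recv 52: fwd; pos4(id18) recv 45: fwd; pos5(id16) recv 18: fwd; pos6(id26) recv 16: drop; pos0(id88) recv 26: drop
Round 2: pos2(id52) recv 88: fwd; pos3(id45) recv 65: fwd; pos4(id18) recv 52: fwd; pos5(id16) recv 45: fwd; pos6(id26) recv 18: drop
Round 3: pos3(id45) recv 88: fwd; pos4(id18) recv 65: fwd; pos5(id16) recv 52: fwd; pos6(id26) recv 45: fwd
Round 4: pos4(id18) recv 88: fwd; pos5(id16) recv 65: fwd; pos6(id26) recv 52: fwd; pos0(id88) recv 45: drop
Round 5: pos5(id16) recv 88: fwd; pos6(id26) recv 65: fwd; pos0(id88) recv 52: drop
Round 6: pos6(id26) recv 88: fwd; pos0(id88) recv 65: drop
Round 7: pos0(id88) recv 88: ELECTED
Message ID 52 originates at pos 2; dropped at pos 0 in round 5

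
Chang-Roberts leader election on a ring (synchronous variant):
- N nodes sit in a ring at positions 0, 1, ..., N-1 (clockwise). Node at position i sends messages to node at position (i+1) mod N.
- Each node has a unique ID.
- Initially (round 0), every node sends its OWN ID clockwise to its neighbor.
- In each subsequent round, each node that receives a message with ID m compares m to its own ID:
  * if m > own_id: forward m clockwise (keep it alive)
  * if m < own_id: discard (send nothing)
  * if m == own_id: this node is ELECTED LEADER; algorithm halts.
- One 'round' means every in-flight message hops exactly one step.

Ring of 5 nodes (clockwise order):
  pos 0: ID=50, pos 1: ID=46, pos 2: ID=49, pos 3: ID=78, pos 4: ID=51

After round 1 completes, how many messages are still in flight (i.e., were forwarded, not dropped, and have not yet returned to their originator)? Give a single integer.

Round 1: pos1(id46) recv 50: fwd; pos2(id49) recv 46: drop; pos3(id78) recv 49: drop; pos4(id51) recv 78: fwd; pos0(id50) recv 51: fwd
After round 1: 3 messages still in flight

Answer: 3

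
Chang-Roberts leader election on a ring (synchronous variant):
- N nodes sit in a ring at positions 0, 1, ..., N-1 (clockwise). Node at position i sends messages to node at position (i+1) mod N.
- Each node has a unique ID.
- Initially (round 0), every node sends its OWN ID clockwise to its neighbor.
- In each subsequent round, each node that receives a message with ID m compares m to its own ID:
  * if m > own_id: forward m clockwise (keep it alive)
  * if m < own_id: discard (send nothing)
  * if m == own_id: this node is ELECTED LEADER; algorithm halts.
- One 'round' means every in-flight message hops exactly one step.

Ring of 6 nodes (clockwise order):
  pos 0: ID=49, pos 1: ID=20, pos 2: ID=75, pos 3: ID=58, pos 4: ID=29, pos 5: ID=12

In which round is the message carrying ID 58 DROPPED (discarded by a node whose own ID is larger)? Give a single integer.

Round 1: pos1(id20) recv 49: fwd; pos2(id75) recv 20: drop; pos3(id58) recv 75: fwd; pos4(id29) recv 58: fwd; pos5(id12) recv 29: fwd; pos0(id49) recv 12: drop
Round 2: pos2(id75) recv 49: drop; pos4(id29) recv 75: fwd; pos5(id12) recv 58: fwd; pos0(id49) recv 29: drop
Round 3: pos5(id12) recv 75: fwd; pos0(id49) recv 58: fwd
Round 4: pos0(id49) recv 75: fwd; pos1(id20) recv 58: fwd
Round 5: pos1(id20) recv 75: fwd; pos2(id75) recv 58: drop
Round 6: pos2(id75) recv 75: ELECTED
Message ID 58 originates at pos 3; dropped at pos 2 in round 5

Answer: 5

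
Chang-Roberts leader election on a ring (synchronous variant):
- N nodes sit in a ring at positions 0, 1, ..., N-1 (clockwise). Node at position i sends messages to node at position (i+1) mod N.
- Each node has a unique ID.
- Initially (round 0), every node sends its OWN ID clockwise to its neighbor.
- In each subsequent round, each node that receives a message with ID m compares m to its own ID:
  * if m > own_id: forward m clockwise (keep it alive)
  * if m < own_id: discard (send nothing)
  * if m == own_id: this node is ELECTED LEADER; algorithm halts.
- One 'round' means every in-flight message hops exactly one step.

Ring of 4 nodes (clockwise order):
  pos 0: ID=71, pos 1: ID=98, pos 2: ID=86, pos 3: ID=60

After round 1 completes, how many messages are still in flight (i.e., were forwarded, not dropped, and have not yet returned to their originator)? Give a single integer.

Answer: 2

Derivation:
Round 1: pos1(id98) recv 71: drop; pos2(id86) recv 98: fwd; pos3(id60) recv 86: fwd; pos0(id71) recv 60: drop
After round 1: 2 messages still in flight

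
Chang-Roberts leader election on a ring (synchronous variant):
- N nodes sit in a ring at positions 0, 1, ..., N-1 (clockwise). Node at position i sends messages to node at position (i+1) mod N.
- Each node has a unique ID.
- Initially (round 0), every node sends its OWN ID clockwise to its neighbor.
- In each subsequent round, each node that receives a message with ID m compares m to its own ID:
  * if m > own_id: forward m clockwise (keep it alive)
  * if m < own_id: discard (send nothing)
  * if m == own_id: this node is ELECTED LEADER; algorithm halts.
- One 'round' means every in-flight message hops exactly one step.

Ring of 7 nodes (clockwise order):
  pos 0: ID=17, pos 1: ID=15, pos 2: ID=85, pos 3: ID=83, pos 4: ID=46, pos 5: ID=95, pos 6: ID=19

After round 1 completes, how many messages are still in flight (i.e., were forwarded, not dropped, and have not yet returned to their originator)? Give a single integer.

Round 1: pos1(id15) recv 17: fwd; pos2(id85) recv 15: drop; pos3(id83) recv 85: fwd; pos4(id46) recv 83: fwd; pos5(id95) recv 46: drop; pos6(id19) recv 95: fwd; pos0(id17) recv 19: fwd
After round 1: 5 messages still in flight

Answer: 5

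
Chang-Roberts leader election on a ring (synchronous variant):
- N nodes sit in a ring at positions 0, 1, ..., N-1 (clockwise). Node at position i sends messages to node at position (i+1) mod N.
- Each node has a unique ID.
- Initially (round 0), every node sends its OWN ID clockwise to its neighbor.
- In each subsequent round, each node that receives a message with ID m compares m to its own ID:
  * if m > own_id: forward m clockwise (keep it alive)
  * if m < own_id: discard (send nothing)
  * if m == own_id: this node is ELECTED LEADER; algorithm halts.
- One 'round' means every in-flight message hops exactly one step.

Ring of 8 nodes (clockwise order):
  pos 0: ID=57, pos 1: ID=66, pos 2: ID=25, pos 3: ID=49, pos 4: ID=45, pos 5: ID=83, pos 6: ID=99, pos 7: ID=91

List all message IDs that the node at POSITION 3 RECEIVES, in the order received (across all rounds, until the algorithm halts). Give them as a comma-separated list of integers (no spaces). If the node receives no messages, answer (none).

Round 1: pos1(id66) recv 57: drop; pos2(id25) recv 66: fwd; pos3(id49) recv 25: drop; pos4(id45) recv 49: fwd; pos5(id83) recv 45: drop; pos6(id99) recv 83: drop; pos7(id91) recv 99: fwd; pos0(id57) recv 91: fwd
Round 2: pos3(id49) recv 66: fwd; pos5(id83) recv 49: drop; pos0(id57) recv 99: fwd; pos1(id66) recv 91: fwd
Round 3: pos4(id45) recv 66: fwd; pos1(id66) recv 99: fwd; pos2(id25) recv 91: fwd
Round 4: pos5(id83) recv 66: drop; pos2(id25) recv 99: fwd; pos3(id49) recv 91: fwd
Round 5: pos3(id49) recv 99: fwd; pos4(id45) recv 91: fwd
Round 6: pos4(id45) recv 99: fwd; pos5(id83) recv 91: fwd
Round 7: pos5(id83) recv 99: fwd; pos6(id99) recv 91: drop
Round 8: pos6(id99) recv 99: ELECTED

Answer: 25,66,91,99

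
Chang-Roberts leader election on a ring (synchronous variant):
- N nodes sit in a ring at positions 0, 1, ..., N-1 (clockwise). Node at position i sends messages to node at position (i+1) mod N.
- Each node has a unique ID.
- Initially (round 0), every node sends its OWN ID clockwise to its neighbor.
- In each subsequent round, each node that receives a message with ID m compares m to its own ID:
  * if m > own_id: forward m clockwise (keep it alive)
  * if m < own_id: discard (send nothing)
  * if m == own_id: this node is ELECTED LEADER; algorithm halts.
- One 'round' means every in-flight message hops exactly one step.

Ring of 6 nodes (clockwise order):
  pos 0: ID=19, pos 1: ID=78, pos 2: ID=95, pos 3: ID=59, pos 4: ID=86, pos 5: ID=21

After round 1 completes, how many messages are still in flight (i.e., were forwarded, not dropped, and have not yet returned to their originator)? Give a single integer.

Round 1: pos1(id78) recv 19: drop; pos2(id95) recv 78: drop; pos3(id59) recv 95: fwd; pos4(id86) recv 59: drop; pos5(id21) recv 86: fwd; pos0(id19) recv 21: fwd
After round 1: 3 messages still in flight

Answer: 3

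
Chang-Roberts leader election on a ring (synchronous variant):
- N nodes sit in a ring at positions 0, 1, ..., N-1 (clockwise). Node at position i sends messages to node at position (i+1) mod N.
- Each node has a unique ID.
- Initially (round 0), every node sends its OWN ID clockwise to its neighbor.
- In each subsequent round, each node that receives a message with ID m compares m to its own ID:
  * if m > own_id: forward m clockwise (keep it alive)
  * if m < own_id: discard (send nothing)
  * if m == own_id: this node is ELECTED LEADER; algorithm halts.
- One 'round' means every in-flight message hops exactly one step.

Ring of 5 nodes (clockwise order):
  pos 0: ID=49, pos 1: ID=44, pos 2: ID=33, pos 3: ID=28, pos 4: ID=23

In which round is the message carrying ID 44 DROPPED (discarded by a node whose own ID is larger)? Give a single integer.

Answer: 4

Derivation:
Round 1: pos1(id44) recv 49: fwd; pos2(id33) recv 44: fwd; pos3(id28) recv 33: fwd; pos4(id23) recv 28: fwd; pos0(id49) recv 23: drop
Round 2: pos2(id33) recv 49: fwd; pos3(id28) recv 44: fwd; pos4(id23) recv 33: fwd; pos0(id49) recv 28: drop
Round 3: pos3(id28) recv 49: fwd; pos4(id23) recv 44: fwd; pos0(id49) recv 33: drop
Round 4: pos4(id23) recv 49: fwd; pos0(id49) recv 44: drop
Round 5: pos0(id49) recv 49: ELECTED
Message ID 44 originates at pos 1; dropped at pos 0 in round 4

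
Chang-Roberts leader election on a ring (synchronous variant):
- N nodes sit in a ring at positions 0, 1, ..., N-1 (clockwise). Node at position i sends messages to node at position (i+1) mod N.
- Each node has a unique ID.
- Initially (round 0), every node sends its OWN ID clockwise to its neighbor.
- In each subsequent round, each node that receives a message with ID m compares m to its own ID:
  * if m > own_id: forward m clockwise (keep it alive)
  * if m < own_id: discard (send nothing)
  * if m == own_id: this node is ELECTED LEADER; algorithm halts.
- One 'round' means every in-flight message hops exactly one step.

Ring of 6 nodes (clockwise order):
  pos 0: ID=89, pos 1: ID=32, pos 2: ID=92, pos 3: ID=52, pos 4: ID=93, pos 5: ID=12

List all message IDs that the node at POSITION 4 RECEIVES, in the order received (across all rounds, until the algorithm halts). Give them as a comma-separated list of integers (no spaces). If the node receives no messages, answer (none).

Round 1: pos1(id32) recv 89: fwd; pos2(id92) recv 32: drop; pos3(id52) recv 92: fwd; pos4(id93) recv 52: drop; pos5(id12) recv 93: fwd; pos0(id89) recv 12: drop
Round 2: pos2(id92) recv 89: drop; pos4(id93) recv 92: drop; pos0(id89) recv 93: fwd
Round 3: pos1(id32) recv 93: fwd
Round 4: pos2(id92) recv 93: fwd
Round 5: pos3(id52) recv 93: fwd
Round 6: pos4(id93) recv 93: ELECTED

Answer: 52,92,93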